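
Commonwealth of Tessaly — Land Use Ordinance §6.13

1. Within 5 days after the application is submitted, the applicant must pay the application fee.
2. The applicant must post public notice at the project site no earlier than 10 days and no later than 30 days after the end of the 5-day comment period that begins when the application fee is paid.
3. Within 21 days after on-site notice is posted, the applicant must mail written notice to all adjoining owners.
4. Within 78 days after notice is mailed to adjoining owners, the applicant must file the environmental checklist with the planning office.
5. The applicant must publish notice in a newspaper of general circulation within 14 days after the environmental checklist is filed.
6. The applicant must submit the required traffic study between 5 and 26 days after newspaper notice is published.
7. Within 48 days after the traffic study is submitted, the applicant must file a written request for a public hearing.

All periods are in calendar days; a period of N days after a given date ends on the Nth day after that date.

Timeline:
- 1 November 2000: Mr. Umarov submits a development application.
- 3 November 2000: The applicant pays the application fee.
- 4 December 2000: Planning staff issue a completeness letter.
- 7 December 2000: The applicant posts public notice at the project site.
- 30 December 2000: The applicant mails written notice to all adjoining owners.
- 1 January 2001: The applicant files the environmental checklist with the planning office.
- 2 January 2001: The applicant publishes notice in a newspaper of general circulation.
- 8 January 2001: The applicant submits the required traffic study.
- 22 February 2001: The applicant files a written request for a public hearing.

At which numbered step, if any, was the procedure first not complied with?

Step 1: 5 days after 1 November 2000 (when the application is submitted) is 6 November 2000; 3 November 2000 is within that limit.
Step 2: the window is 10–30 days after 8 November 2000 (end of the 5-day comment period, which began when the application fee is paid on 3 November 2000), so 18 November 2000 through 8 December 2000; done 7 December 2000, which is between those dates.
Step 3: 21 days after 7 December 2000 (when on-site notice is posted) is 28 December 2000; not done until 30 December 2000, 2 days after the deadline.

Step 3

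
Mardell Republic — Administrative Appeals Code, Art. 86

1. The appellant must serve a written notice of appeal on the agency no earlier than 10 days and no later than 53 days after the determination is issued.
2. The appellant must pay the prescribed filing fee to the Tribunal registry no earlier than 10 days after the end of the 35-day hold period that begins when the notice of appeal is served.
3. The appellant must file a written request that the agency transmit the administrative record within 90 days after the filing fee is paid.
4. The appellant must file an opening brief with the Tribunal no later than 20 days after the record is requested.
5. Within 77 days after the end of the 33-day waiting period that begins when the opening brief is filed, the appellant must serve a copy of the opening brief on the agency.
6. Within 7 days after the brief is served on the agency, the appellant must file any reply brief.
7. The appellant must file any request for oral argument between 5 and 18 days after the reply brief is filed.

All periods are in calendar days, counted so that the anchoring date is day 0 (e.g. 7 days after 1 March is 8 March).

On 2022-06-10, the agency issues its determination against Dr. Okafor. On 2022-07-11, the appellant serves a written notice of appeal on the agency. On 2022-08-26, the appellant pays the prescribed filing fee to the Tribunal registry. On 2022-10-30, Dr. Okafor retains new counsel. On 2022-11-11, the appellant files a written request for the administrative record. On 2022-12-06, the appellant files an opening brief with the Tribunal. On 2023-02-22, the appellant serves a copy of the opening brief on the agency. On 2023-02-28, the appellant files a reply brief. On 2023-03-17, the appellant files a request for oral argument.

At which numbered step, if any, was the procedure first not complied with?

Step 4

Step 1: the window is 10–53 days after 2022-06-10 (when the determination is issued), so 2022-06-20 through 2022-08-02; 2022-07-11 falls inside that range.
Step 2: the earliest permitted date is 10 days after 2022-08-15 (end of the 35-day hold period, which began when the notice of appeal is served on 2022-07-11), i.e. 2022-08-25; done 2022-08-26, after the minimum wait.
Step 3: 90 days after 2022-08-26 (when the filing fee is paid) is 2022-11-24; done 2022-11-11 — timely.
Step 4: 20 days after 2022-11-11 (when the record is requested) is 2022-12-01; 2022-12-06 misses that deadline by 5 days.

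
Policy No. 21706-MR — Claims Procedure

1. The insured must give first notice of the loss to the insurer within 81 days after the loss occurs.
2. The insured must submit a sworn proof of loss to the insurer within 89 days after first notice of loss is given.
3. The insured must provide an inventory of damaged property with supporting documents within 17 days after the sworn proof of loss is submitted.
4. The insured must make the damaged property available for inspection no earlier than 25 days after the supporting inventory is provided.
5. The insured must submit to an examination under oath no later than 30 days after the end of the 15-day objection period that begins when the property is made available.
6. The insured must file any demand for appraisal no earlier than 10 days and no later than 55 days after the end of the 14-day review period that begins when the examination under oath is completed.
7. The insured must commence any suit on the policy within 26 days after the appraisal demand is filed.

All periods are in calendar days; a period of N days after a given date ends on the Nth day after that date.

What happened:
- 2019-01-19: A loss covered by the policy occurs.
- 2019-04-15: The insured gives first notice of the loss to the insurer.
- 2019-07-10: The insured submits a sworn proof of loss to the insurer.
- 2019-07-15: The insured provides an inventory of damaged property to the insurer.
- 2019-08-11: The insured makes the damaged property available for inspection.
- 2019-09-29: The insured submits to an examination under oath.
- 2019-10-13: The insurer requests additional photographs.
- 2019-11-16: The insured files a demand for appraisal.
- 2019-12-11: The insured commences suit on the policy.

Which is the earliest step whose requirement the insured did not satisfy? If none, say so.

Step 1

Step 1: 81 days after 2019-01-19 (when the loss occurs) is 2019-04-10; done 2019-04-15 — 5 days late.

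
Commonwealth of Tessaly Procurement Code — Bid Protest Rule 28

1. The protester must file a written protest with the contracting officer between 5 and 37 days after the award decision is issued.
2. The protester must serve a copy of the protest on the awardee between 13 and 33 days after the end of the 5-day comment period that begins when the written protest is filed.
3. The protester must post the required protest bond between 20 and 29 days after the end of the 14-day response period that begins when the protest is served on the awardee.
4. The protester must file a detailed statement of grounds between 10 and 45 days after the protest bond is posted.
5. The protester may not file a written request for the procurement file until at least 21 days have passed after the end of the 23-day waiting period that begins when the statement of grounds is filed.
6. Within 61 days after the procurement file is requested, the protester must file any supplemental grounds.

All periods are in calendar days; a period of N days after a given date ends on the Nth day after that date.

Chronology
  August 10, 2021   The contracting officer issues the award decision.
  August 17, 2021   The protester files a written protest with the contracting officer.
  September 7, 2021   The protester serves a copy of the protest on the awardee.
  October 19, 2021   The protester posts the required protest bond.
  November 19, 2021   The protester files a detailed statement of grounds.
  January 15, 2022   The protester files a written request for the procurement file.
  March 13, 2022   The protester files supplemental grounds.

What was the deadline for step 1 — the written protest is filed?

September 16, 2021

Step 1 runs from August 10, 2021, when the award decision is issued. The window is 5–37 days after August 10, 2021; it closes on September 16, 2021.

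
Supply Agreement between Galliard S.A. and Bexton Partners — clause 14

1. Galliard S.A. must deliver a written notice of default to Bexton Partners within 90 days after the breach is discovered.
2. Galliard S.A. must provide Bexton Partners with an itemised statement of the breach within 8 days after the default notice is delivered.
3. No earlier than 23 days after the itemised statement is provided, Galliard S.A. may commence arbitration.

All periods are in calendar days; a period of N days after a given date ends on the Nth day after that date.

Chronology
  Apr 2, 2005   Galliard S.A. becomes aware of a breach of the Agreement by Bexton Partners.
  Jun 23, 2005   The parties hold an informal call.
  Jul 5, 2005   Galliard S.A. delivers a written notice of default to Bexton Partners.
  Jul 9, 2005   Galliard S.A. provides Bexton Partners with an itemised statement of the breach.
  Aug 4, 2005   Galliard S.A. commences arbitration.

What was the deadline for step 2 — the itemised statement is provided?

Step 2 runs from Jul 5, 2005, when the default notice is delivered. 8 days after Jul 5, 2005 is Jul 13, 2005.

Jul 13, 2005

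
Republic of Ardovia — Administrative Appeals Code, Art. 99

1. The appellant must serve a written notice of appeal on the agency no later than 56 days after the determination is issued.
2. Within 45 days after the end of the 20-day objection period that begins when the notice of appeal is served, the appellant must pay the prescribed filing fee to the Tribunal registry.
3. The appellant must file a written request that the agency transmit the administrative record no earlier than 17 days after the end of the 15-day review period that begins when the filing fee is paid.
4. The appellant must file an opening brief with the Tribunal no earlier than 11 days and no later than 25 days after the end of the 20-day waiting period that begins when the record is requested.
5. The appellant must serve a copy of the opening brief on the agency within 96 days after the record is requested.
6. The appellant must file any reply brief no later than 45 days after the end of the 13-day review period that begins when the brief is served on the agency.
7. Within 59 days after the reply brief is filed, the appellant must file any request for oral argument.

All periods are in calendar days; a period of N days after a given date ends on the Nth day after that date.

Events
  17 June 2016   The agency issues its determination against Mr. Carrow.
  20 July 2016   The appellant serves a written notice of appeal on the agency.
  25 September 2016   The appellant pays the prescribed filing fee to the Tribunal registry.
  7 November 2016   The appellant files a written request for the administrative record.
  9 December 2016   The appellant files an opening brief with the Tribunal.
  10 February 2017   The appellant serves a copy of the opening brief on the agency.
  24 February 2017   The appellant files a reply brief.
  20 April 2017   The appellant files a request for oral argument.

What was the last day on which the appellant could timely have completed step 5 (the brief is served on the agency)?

11 February 2017

Step 5 runs from 7 November 2016, when the record is requested. 96 days after 7 November 2016 is 11 February 2017.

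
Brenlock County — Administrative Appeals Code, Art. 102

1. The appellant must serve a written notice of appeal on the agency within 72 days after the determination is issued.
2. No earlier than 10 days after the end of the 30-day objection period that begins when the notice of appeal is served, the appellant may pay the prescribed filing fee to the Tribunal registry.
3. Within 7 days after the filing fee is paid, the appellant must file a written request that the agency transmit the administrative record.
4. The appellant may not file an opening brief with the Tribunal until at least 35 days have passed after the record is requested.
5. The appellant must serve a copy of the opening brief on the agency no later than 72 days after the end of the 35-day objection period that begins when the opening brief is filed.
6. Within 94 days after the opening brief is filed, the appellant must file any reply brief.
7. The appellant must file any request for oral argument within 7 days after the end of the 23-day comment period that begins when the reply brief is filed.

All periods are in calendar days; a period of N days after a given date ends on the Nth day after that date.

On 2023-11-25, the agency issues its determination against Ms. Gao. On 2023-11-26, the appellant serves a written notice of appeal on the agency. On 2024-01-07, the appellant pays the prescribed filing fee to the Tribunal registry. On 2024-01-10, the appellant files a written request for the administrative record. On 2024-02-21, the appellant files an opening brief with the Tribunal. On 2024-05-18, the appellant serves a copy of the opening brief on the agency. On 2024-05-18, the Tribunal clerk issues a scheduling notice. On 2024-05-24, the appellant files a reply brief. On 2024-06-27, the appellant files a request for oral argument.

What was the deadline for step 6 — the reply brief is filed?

2024-05-25

Step 6 runs from 2024-02-21, when the opening brief is filed. 94 days after 2024-02-21 is 2024-05-25.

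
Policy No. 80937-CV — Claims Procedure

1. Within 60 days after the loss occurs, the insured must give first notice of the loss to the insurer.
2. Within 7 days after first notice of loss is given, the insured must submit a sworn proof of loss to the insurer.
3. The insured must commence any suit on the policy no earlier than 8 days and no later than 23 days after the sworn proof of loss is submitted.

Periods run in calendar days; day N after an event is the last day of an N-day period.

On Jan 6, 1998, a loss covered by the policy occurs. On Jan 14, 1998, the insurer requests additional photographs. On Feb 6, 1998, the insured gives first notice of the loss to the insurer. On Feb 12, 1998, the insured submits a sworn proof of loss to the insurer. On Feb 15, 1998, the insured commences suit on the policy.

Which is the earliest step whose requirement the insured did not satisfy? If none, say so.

Step 3

Step 1 — counting 60 days from Jan 6, 1998 (when the loss occurs) gives a deadline of Mar 7, 1998; done Feb 6, 1998 — timely.
Step 2 — counting 7 days from Feb 6, 1998 (when first notice of loss is given) gives a deadline of Feb 13, 1998; completed Feb 12, 1998, before the deadline.
Step 3 — 8 and 23 days from Feb 12, 1998 (when the sworn proof of loss is submitted) are Feb 20, 1998 and Mar 7, 1998 respectively; done Feb 15, 1998 — 5 days before the window opened.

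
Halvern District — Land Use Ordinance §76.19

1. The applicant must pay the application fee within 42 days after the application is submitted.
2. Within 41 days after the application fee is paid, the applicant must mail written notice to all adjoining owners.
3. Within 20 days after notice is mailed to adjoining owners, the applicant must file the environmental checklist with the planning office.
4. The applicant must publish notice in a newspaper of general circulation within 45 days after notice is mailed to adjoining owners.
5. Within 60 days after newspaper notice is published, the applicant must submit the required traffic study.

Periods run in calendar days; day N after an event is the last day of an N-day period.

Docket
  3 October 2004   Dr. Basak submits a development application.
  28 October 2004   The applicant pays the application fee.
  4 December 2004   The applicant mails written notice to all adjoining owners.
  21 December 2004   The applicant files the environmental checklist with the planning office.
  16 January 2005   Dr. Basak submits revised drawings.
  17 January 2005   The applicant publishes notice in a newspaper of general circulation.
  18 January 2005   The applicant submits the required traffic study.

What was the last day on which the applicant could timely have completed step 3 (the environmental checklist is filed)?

24 December 2004

Step 3 runs from 4 December 2004, when notice is mailed to adjoining owners. 20 days after 4 December 2004 is 24 December 2004.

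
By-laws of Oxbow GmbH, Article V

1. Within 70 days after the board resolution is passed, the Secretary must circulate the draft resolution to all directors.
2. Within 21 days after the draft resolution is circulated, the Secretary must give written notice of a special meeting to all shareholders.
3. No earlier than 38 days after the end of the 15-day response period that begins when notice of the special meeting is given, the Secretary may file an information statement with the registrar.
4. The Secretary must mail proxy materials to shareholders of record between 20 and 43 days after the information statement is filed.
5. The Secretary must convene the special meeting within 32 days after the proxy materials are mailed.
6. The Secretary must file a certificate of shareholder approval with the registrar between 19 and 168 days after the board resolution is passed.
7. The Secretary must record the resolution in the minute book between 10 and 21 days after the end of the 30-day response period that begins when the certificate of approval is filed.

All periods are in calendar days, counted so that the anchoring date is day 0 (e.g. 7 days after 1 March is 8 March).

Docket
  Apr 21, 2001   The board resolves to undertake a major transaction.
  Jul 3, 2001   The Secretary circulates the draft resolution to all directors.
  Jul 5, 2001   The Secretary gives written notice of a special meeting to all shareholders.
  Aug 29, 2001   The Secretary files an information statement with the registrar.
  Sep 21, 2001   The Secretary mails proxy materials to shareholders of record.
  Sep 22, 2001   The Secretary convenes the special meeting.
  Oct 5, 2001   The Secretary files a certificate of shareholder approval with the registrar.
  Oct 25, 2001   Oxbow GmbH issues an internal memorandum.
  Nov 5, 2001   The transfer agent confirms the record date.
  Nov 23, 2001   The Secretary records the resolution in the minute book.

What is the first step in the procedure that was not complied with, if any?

Step 1

(1) due by Apr 21, 2001 + 70 days = Jun 30, 2001; not done until Jul 3, 2001, 3 days after the deadline.
That is the first point of non-compliance.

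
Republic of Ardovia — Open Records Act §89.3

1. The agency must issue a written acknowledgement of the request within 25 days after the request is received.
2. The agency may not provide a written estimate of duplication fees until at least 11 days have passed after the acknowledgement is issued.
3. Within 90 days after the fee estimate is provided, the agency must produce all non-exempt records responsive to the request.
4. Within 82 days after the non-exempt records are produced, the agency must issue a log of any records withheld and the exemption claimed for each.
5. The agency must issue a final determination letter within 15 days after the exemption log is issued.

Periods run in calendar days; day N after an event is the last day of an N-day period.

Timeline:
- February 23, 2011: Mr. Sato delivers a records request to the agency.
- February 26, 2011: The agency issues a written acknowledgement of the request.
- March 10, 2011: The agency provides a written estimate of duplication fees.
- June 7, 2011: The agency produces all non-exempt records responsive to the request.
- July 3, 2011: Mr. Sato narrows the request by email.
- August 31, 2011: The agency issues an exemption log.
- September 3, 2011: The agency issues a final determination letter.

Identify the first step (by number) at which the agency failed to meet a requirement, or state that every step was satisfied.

(1) due by February 23, 2011 + 25 days = March 20, 2011; February 26, 2011 is within that limit.
(2) permitted from February 26, 2011 + 11 days = March 9, 2011 onward; done March 10, 2011, after the minimum wait.
(3) due by March 10, 2011 + 90 days = June 8, 2011; done June 7, 2011 — timely.
(4) due by June 7, 2011 + 82 days = August 28, 2011; not done until August 31, 2011, 3 days after the deadline.
The analysis stops there.

Step 4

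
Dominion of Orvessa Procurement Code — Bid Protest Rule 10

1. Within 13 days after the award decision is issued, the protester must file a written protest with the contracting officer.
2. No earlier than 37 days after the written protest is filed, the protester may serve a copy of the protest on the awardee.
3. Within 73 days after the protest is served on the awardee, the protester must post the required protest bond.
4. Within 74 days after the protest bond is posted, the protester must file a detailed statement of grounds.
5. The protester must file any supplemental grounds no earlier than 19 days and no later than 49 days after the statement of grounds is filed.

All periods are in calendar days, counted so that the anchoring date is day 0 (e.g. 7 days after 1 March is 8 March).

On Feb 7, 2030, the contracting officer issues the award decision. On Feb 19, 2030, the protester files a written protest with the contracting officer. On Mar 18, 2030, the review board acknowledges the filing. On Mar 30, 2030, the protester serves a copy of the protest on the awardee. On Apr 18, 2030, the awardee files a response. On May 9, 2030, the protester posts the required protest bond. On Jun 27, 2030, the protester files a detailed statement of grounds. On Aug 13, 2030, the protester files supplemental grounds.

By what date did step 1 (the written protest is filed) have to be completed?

Step 1 runs from Feb 7, 2030, when the award decision is issued. 13 days after Feb 7, 2030 is Feb 20, 2030.

Feb 20, 2030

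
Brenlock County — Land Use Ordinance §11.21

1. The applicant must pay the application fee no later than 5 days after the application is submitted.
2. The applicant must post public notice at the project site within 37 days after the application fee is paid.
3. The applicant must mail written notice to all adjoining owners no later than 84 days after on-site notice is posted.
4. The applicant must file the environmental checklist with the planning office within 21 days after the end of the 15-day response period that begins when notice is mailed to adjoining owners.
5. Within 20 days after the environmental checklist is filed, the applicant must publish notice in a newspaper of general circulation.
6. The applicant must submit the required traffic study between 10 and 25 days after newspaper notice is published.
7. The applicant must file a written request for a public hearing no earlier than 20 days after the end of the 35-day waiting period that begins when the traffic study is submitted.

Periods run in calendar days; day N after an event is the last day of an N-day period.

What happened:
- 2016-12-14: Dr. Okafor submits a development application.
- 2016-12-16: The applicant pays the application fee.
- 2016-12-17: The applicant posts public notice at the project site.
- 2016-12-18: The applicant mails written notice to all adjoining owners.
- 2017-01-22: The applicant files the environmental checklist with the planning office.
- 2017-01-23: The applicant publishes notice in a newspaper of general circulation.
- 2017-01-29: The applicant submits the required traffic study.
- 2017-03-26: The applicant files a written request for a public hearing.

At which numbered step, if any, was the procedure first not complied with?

Step 1 — counting 5 days from 2016-12-14 (when the application is submitted) gives a deadline of 2016-12-19; completed 2016-12-16, before the deadline.
Step 2 — counting 37 days from 2016-12-16 (when the application fee is paid) gives a deadline of 2017-01-22; completed 2016-12-17, before the deadline.
Step 3 — counting 84 days from 2016-12-17 (when on-site notice is posted) gives a deadline of 2017-03-11; 2016-12-18 is within that limit.
Step 4 — counting 21 days from 2017-01-02 (end of the 15-day response period, which began when notice is mailed to adjoining owners on 2016-12-18) gives a deadline of 2017-01-23; done 2017-01-22 — timely.
Step 5 — counting 20 days from 2017-01-22 (when the environmental checklist is filed) gives a deadline of 2017-02-11; 2017-01-23 is within that limit.
Step 6 — 10 and 25 days from 2017-01-23 (when newspaper notice is published) are 2017-02-02 and 2017-02-17 respectively; done 2017-01-29 — 4 days before the window opened.
Later steps need not be reached.

Step 6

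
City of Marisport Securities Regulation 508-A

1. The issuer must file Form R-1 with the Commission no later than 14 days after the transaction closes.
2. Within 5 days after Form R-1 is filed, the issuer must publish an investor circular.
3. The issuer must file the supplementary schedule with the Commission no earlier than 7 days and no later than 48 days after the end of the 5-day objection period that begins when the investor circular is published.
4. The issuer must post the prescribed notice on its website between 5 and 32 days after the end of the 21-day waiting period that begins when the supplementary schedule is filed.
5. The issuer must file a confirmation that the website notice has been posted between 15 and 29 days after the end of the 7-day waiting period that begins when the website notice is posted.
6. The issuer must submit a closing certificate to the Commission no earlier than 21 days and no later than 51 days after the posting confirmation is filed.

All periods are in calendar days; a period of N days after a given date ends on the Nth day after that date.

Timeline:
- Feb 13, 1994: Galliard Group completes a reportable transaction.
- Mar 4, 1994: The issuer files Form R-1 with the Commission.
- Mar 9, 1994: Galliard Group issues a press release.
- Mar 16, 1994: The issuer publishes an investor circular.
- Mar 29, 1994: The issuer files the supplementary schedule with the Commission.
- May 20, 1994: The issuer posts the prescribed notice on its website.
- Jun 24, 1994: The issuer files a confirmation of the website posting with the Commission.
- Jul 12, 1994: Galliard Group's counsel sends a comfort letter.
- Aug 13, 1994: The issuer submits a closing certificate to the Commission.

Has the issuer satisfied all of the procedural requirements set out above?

(1) due by Feb 13, 1994 + 14 days = Feb 27, 1994; Mar 4, 1994 misses that deadline by 5 days.
The procedure was therefore not followed at step 1.

No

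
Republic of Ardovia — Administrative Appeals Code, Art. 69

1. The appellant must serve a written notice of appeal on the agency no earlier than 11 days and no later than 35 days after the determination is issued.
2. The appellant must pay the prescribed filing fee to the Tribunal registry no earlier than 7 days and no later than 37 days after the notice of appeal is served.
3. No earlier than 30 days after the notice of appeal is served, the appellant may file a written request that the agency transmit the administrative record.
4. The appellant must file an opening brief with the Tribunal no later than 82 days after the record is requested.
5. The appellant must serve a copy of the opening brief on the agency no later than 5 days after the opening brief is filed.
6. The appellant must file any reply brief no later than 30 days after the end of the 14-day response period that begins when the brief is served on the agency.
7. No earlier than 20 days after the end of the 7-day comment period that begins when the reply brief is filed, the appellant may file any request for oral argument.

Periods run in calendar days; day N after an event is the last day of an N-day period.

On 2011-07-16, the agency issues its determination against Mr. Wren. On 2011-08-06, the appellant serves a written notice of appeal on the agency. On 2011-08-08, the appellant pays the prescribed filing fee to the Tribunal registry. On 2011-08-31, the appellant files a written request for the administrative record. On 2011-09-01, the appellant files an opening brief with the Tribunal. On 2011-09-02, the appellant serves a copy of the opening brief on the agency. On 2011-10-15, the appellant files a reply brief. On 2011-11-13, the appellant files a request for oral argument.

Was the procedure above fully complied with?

(1) the permitted window runs from 2011-07-16 + 11 = 2011-07-27 to 2011-07-16 + 35 = 2011-08-20; done 2011-08-06 — within the window.
(2) the permitted window runs from 2011-08-06 + 7 = 2011-08-13 to 2011-08-06 + 37 = 2011-09-12; 2011-08-08 is 5 days too early.

No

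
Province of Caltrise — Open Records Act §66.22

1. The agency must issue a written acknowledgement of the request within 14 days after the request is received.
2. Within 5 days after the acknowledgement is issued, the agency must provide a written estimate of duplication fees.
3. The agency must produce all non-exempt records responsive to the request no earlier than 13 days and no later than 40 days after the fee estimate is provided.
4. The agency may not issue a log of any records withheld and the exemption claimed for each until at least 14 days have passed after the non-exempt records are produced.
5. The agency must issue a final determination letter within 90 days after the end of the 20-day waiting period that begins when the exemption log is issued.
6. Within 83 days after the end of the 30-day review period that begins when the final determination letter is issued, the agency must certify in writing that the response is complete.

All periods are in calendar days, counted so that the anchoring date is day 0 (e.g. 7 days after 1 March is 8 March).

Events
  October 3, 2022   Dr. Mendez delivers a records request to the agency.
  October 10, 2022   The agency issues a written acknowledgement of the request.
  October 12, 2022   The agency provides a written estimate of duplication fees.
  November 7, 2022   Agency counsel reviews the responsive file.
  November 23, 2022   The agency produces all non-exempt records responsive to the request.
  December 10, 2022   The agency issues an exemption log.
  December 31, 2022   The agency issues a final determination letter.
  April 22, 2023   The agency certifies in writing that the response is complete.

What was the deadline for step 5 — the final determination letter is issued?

March 30, 2023

The exemption log is issued on December 10, 2022; the 20-day waiting period therefore ends December 30, 2022, and step 5 runs from that date. 90 days after December 30, 2022 is March 30, 2023.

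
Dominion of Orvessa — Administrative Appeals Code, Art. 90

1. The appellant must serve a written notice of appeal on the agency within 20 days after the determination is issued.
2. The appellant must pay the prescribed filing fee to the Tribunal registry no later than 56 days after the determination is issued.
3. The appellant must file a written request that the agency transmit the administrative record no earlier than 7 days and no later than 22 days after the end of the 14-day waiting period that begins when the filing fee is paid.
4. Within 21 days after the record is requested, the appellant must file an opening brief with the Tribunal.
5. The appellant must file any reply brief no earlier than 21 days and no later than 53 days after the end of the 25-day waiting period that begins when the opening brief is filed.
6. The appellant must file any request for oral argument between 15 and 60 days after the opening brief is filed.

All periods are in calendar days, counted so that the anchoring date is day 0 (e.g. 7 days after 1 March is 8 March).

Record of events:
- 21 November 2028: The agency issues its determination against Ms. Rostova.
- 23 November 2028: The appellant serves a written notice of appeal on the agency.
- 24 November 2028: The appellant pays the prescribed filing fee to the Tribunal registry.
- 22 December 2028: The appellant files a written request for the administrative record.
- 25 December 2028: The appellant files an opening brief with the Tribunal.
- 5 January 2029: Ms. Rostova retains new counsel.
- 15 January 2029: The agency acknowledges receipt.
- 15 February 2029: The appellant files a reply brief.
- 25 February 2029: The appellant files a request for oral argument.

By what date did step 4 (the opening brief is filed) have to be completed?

12 January 2029

Step 4 runs from 22 December 2028, when the record is requested. 21 days after 22 December 2028 is 12 January 2029.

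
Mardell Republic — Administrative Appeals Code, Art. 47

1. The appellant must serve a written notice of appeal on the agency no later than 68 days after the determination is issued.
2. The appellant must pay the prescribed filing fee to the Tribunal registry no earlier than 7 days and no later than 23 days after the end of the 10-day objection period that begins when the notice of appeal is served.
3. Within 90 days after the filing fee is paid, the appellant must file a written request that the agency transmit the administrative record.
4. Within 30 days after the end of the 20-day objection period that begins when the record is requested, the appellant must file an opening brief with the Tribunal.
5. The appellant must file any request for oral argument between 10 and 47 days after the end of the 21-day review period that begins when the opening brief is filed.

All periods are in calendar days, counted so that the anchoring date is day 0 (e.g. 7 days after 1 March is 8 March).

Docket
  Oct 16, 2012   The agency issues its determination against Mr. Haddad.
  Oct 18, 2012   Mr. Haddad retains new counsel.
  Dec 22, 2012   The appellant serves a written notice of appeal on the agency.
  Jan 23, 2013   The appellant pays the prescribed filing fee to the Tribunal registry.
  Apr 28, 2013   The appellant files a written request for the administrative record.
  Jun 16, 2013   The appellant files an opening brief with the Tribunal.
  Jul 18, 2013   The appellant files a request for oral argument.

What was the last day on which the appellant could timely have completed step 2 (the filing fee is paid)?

Jan 24, 2013

The notice of appeal is served on Dec 22, 2012; the 10-day objection period therefore ends Jan 1, 2013, and step 2 runs from that date. The window is 7–23 days after Jan 1, 2013; it closes on Jan 24, 2013.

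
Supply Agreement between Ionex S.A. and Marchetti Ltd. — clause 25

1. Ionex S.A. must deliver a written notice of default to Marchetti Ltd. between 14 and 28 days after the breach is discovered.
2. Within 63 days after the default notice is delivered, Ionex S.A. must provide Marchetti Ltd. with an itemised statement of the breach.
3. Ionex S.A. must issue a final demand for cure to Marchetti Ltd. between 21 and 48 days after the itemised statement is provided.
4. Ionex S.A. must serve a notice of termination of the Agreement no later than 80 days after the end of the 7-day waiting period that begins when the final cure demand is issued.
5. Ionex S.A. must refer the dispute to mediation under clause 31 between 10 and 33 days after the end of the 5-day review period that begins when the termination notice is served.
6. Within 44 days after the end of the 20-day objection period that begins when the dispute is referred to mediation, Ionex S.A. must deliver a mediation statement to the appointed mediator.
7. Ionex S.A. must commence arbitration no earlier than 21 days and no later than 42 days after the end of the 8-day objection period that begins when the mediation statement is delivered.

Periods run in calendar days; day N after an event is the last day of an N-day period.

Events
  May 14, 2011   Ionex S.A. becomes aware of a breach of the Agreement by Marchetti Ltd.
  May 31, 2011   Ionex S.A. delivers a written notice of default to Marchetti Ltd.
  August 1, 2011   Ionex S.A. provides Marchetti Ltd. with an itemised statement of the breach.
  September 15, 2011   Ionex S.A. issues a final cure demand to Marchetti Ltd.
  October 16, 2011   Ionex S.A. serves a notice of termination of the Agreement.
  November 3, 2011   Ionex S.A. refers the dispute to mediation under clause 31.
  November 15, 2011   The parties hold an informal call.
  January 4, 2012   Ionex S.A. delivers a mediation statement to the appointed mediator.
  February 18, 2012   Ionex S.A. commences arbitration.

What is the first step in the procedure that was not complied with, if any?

Step 1 — 14 and 28 days from May 14, 2011 (when the breach is discovered) are May 28, 2011 and June 11, 2011 respectively; done May 31, 2011, which is between those dates.
Step 2 — counting 63 days from May 31, 2011 (when the default notice is delivered) gives a deadline of August 2, 2011; done August 1, 2011 — timely.
Step 3 — 21 and 48 days from August 1, 2011 (when the itemised statement is provided) are August 22, 2011 and September 18, 2011 respectively; done September 15, 2011, which is between those dates.
Step 4 — counting 80 days from September 22, 2011 (end of the 7-day waiting period, which began when the final cure demand is issued on September 15, 2011) gives a deadline of December 11, 2011; completed October 16, 2011, before the deadline.
Step 5 — 10 and 33 days from October 21, 2011 (end of the 5-day review period, which began when the termination notice is served on October 16, 2011) are October 31, 2011 and November 23, 2011 respectively; November 3, 2011 falls inside that range.
Step 6 — counting 44 days from November 23, 2011 (end of the 20-day objection period, which began when the dispute is referred to mediation on November 3, 2011) gives a deadline of January 6, 2012; done January 4, 2012 — timely.
Step 7 — 21 and 42 days from January 12, 2012 (end of the 8-day objection period, which began when the mediation statement is delivered on January 4, 2012) are February 2, 2012 and February 23, 2012 respectively; done February 18, 2012 — within the window.

None — every step was satisfied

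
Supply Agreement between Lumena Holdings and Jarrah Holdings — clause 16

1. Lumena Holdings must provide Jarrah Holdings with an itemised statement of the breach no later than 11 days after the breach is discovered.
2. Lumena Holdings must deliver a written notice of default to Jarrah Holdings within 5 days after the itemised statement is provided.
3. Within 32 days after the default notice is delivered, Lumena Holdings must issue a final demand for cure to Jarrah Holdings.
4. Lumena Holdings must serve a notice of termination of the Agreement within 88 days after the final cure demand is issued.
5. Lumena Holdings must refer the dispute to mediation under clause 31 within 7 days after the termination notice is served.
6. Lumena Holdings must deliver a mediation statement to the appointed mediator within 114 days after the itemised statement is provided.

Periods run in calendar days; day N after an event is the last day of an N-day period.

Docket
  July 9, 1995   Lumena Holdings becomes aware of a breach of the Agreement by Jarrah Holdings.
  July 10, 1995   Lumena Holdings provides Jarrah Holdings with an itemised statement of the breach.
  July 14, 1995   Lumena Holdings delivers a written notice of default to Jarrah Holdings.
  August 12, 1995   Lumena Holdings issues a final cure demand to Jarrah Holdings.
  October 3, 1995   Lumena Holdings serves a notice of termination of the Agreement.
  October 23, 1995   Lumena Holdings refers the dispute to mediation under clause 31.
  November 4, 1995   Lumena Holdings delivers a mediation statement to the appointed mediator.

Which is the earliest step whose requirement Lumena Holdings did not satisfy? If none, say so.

Step 1: 11 days after July 9, 1995 (when the breach is discovered) is July 20, 1995; done July 10, 1995 — timely.
Step 2: 5 days after July 10, 1995 (when the itemised statement is provided) is July 15, 1995; done July 14, 1995 — timely.
Step 3: 32 days after July 14, 1995 (when the default notice is delivered) is August 15, 1995; completed August 12, 1995, before the deadline.
Step 4: 88 days after August 12, 1995 (when the final cure demand is issued) is November 8, 1995; completed October 3, 1995, before the deadline.
Step 5: 7 days after October 3, 1995 (when the termination notice is served) is October 10, 1995; not done until October 23, 1995, 13 days after the deadline.

Step 5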